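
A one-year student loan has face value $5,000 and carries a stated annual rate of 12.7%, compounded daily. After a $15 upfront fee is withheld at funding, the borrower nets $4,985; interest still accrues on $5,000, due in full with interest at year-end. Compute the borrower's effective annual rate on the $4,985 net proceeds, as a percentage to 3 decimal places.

Amount owed after one year: 5,000 × (1 + 0.127/365)^365 = 5,000 × 1.135392 = $5,676.96.
Effective rate on net proceeds: 5,676.96 / 4,985 − 1 = 0.138808 = 13.881%.

13.881%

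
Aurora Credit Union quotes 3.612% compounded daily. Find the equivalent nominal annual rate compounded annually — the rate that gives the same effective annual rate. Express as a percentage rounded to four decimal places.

EAR = (1 + 0.03612/365)^365 − 1 = 0.036778.
Compounded annually, the equivalent nominal rate is the EAR itself: 3.6778%.

3.6778%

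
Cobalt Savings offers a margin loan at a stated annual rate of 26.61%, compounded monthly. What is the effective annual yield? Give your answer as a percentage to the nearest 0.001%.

30.108%

EAR = (1 + 0.2661/12)^12 − 1.
= (1 + 0.022175)^12 − 1 = 1.301077 − 1 = 30.108%.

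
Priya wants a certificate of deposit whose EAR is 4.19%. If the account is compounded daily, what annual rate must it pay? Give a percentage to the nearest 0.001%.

(1 + r/365)^365 − 1 = 0.0419, so 1 + r/365 = 1.0419^(1/365).
r/365 = 0.000112, so r = 0.041048 = 4.105%.

4.105%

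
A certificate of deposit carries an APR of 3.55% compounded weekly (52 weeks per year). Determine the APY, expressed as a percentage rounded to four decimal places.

EAR = (1 + 0.0355/52)^52 − 1.
= 1.036125 − 1 = 3.6125%.

3.6125%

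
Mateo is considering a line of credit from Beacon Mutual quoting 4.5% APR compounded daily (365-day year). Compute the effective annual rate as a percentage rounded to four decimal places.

EAR = (1 + 0.045/365)^365 − 1.
= 1.046025 − 1 = 4.6025%.

4.6025%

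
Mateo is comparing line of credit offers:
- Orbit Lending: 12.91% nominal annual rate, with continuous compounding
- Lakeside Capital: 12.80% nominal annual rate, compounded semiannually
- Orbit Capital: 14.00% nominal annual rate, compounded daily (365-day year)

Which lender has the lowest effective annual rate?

Lakeside Capital

Orbit Lending: e^0.1291 − 1 = 13.780%
Lakeside Capital: (1 + 0.1280/2)^2 − 1 = 13.210%
Orbit Capital: (1 + 0.1400/365)^365 − 1 = 15.024%
The lowest effective annual rate is Lakeside Capital at 13.210%.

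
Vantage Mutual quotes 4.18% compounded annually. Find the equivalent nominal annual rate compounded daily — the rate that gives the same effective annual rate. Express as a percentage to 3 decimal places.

4.095%

Compounded annually, EAR = nominal = 0.041800.
Solve (1 + r/365)^365 = 1.041800: r/365 = 1.041800^(1/365) − 1 = 0.000112, so r = 0.040952 = 4.095%.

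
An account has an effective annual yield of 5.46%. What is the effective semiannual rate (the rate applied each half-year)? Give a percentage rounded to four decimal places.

The per-half-year rate i satisfies (1 + i)^2 = 1 + 0.0546.
i = 1.0546^(1/2) − 1 = 0.0269372 = 2.6937%.

2.6937%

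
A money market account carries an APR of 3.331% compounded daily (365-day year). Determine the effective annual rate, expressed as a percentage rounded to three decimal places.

3.387%

EAR = (1 + 0.03331/365)^365 − 1.
= 1.033869 − 1 = 3.387%.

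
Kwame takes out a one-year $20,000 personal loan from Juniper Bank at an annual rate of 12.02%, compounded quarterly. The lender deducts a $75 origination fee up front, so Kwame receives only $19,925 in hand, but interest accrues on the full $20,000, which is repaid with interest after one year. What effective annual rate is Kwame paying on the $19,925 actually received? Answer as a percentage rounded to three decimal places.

12.996%

Amount owed after one year: 20,000 × (1 + 0.1202/4)^4 = 20,000 × 1.125727 = $22,514.55.
Effective rate on net proceeds: 22,514.55 / 19,925 − 1 = 0.129965 = 12.996%.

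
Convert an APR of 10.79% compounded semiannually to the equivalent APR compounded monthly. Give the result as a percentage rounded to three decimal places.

10.555%

EAR = (1 + 0.1079/2)^2 − 1 = 0.110811.
Solve (1 + r/12)^12 = 1.110811: r/12 = 1.110811^(1/12) − 1 = 0.008796, so r = 0.105552 = 10.555%.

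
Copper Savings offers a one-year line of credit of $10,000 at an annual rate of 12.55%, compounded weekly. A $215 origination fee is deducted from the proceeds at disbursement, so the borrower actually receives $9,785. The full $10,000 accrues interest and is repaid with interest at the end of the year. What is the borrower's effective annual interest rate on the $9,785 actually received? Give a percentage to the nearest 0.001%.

15.845%

Amount owed after one year: 10,000 × (1 + 0.1255/52)^52 = 10,000 × 1.133544 = $11,335.44.
Effective rate on net proceeds: 11,335.44 / 9,785 − 1 = 0.158450 = 15.845%.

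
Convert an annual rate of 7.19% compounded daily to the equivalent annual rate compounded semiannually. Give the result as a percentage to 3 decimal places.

7.320%

EAR = (1 + 0.0719/365)^365 − 1 = 0.074540.
Solve (1 + r/2)^2 = 1.074540: r/2 = 1.074540^(1/2) − 1 = 0.036600, so r = 0.073201 = 7.320%.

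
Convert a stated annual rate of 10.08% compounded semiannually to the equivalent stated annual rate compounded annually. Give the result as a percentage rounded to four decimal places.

10.3340%

EAR = (1 + 0.1008/2)^2 − 1 = 0.103340.
Compounded annually, the equivalent nominal rate is the EAR itself: 10.3340%.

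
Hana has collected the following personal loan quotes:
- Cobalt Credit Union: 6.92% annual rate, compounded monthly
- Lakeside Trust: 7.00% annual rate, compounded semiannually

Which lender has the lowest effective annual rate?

Cobalt Credit Union: (1 + 0.0692/12)^12 − 1 = 7.144%
Lakeside Trust: (1 + 0.0700/2)^2 − 1 = 7.122%
The lowest effective annual rate is Lakeside Trust at 7.122%.

Lakeside Trust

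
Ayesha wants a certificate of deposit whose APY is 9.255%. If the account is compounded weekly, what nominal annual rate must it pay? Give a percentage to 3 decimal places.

(1 + r/52)^52 − 1 = 0.09255, so 1 + r/52 = 1.09255^(1/52).
r/52 = 0.001704, so r = 0.088590 = 8.859%.

8.859%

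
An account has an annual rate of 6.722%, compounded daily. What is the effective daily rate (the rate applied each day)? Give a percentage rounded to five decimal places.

0.01842%

With a nominal annual rate compounded daily, the periodic rate is the nominal rate divided by 365.
i = 0.06722 / 365 = 0.0001842 = 0.01842%.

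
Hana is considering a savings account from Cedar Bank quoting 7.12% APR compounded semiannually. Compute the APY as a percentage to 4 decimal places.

EAR = (1 + 0.0712/2)^2 − 1.
= 1.072467 − 1 = 7.2467%.

7.2467%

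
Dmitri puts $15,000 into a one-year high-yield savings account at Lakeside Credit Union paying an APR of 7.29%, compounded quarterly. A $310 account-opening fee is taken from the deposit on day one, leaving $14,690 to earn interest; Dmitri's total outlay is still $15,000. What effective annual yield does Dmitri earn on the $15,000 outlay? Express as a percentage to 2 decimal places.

Value after one year: 14,690 × (1 + 0.0729/4)^4 = 14,690 × 1.074917 = $15,790.53.
Effective yield on the $15,000 outlay: 15,790.53 / 15,000 − 1 = 0.052702 = 5.27%.

5.27%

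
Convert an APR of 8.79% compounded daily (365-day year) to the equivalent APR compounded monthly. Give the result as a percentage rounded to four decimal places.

8.8212%

EAR = (1 + 0.0879/365)^365 − 1 = 0.091867.
Solve (1 + r/12)^12 = 1.091867: r/12 = 1.091867^(1/12) − 1 = 0.007351, so r = 0.088212 = 8.8212%.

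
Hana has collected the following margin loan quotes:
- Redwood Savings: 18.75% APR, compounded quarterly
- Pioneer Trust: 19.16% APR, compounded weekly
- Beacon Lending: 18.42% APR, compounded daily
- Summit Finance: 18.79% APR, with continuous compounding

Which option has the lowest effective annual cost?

Redwood Savings

Redwood Savings: (1 + 0.1875/4)^4 − 1 = 20.110%
Pioneer Trust: (1 + 0.1916/52)^52 − 1 = 21.076%
Beacon Lending: (1 + 0.1842/365)^365 − 1 = 20.220%
Summit Finance: e^0.1879 − 1 = 20.671%
The lowest effective annual rate is Redwood Savings at 20.110%.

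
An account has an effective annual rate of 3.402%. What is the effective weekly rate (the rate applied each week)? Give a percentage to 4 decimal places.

The per-week rate i satisfies (1 + i)^52 = 1 + 0.03402.
i = 1.03402^(1/52) − 1 = 0.0006436 = 0.0644%.

0.0644%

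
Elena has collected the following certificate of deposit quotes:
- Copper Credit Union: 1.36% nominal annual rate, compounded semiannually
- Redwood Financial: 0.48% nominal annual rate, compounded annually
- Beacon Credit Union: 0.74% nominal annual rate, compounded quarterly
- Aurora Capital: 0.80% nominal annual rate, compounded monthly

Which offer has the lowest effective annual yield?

Copper Credit Union: (1 + 0.0136/2)^2 − 1 = 1.365%
Redwood Financial: compounded annually, EAR = 0.480%
Beacon Credit Union: (1 + 0.0074/4)^4 − 1 = 0.742%
Aurora Capital: (1 + 0.0080/12)^12 − 1 = 0.803%
The lowest effective annual rate is Redwood Financial at 0.480%.

Redwood Financial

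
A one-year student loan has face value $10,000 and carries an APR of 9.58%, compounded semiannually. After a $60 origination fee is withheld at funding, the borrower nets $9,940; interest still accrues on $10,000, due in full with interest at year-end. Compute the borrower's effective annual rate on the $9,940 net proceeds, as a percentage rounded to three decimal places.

10.472%

Amount owed after one year: 10,000 × (1 + 0.0958/2)^2 = 10,000 × 1.098094 = $10,980.94.
Effective rate on net proceeds: 10,980.94 / 9,940 − 1 = 0.104723 = 10.472%.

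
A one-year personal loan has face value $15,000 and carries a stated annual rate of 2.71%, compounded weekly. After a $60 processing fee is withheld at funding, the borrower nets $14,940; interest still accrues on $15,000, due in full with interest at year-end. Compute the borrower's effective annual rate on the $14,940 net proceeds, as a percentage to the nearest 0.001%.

3.159%

Amount owed after one year: 15,000 × (1 + 0.0271/52)^52 = 15,000 × 1.027463 = $15,411.95.
Effective rate on net proceeds: 15,411.95 / 14,940 − 1 = 0.031590 = 3.159%.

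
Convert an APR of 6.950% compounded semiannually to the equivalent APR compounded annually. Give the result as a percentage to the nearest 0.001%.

7.071%

EAR = (1 + 0.06950/2)^2 − 1 = 0.070708.
Compounded annually, the equivalent nominal rate is the EAR itself: 7.071%.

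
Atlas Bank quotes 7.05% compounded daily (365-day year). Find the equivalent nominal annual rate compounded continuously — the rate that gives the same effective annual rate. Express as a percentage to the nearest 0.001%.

7.049%

EAR = (1 + 0.0705/365)^365 − 1 = 0.073037.
Equivalent continuous rate: r = ln(1 + 0.073037) = 0.070493 = 7.049%.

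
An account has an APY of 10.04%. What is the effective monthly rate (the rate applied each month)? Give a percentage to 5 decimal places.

The per-month rate i satisfies (1 + i)^12 = 1 + 0.1004.
i = 1.1004^(1/12) − 1 = 0.0080047 = 0.80047%.

0.80047%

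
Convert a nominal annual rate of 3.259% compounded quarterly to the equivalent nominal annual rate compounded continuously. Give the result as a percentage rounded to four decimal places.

3.2458%

EAR = (1 + 0.03259/4)^4 − 1 = 0.032990.
Equivalent continuous rate: r = ln(1 + 0.032990) = 0.032458 = 3.2458%.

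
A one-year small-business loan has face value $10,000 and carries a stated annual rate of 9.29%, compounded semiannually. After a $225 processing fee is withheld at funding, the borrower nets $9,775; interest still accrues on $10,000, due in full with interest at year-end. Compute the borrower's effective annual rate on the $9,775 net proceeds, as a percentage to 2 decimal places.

Amount owed after one year: 10,000 × (1 + 0.0929/2)^2 = 10,000 × 1.095058 = $10,950.58.
Effective rate on net proceeds: 10,950.58 / 9,775 − 1 = 0.120264 = 12.03%.

12.03%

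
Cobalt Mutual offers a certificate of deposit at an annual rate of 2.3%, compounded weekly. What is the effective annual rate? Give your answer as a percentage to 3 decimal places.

2.326%

EAR = (1 + 0.023/52)^52 − 1.
= (1 + 0.000442)^52 − 1 = 1.023261 − 1 = 2.326%.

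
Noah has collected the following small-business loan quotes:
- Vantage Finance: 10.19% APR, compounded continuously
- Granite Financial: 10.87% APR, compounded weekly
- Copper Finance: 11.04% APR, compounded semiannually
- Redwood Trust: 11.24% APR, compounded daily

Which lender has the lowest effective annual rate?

Vantage Finance

Vantage Finance: e^0.1019 − 1 = 10.727%
Granite Financial: (1 + 0.1087/52)^52 − 1 = 11.470%
Copper Finance: (1 + 0.1104/2)^2 − 1 = 11.345%
Redwood Trust: (1 + 0.1124/365)^365 − 1 = 11.894%
The lowest effective annual rate is Vantage Finance at 10.727%.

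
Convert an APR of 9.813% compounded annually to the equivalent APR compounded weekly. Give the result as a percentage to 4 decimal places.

9.3693%

Compounded annually, EAR = nominal = 0.098130.
Solve (1 + r/52)^52 = 1.098130: r/52 = 1.098130^(1/52) − 1 = 0.001802, so r = 0.093693 = 9.3693%.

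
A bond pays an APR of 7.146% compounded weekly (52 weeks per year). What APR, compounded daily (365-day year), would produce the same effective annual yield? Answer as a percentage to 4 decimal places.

EAR = (1 + 0.07146/52)^52 − 1 = 0.074022.
Solve (1 + r/365)^365 = 1.074022: r/365 = 1.074022^(1/365) − 1 = 0.000196, so r = 0.071418 = 7.1418%.

7.1418%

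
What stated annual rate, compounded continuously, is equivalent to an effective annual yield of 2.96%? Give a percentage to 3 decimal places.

2.917%

Continuous: nominal r satisfies e^r − 1 = 0.0296.
r = ln(1 + 0.0296) = ln(1.0296) = 0.029170 = 2.917%.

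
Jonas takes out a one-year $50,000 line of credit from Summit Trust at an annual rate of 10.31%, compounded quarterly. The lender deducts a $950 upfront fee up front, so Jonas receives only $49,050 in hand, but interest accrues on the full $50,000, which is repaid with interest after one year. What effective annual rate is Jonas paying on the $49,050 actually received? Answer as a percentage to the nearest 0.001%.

Amount owed after one year: 50,000 × (1 + 0.1031/4)^4 = 50,000 × 1.107155 = $55,357.75.
Effective rate on net proceeds: 55,357.75 / 49,050 − 1 = 0.128598 = 12.860%.

12.860%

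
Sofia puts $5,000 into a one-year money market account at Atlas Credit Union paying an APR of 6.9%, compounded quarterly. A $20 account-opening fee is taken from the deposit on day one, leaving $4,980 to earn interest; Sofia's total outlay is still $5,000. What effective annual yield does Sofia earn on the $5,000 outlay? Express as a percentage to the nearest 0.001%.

Value after one year: 4,980 × (1 + 0.069/4)^4 = 4,980 × 1.070806 = $5,332.61.
Effective yield on the $5,000 outlay: 5,332.61 / 5,000 − 1 = 0.066523 = 6.652%.

6.652%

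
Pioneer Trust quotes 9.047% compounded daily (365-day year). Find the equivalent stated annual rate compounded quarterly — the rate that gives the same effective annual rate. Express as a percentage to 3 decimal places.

9.149%

EAR = (1 + 0.09047/365)^365 − 1 = 0.094676.
Solve (1 + r/4)^4 = 1.094676: r/4 = 1.094676^(1/4) − 1 = 0.022872, so r = 0.091489 = 9.149%.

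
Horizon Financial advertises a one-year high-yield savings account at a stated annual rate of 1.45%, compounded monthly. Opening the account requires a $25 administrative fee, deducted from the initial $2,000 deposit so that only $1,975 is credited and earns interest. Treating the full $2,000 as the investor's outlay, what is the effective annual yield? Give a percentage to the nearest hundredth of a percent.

0.19%

Value after one year: 1,975 × (1 + 0.0145/12)^12 = 1,975 × 1.014597 = $2,003.83.
Effective yield on the $2,000 outlay: 2,003.83 / 2,000 − 1 = 0.001914 = 0.19%.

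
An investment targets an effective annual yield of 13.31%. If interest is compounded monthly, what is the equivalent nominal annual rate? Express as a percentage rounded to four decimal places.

12.5610%

(1 + r/12)^12 − 1 = 0.1331, so 1 + r/12 = 1.1331^(1/12).
r/12 = 0.010468, so r = 0.125610 = 12.5610%.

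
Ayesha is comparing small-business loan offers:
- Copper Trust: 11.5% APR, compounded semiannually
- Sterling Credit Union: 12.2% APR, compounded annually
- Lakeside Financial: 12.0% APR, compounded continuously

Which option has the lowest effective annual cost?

Copper Trust: (1 + 0.115/2)^2 − 1 = 11.831%
Sterling Credit Union: compounded annually, EAR = 12.200%
Lakeside Financial: e^0.120 − 1 = 12.750%
The lowest effective annual rate is Copper Trust at 11.831%.

Copper Trust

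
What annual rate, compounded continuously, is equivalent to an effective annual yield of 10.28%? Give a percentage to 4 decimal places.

Continuous: nominal r satisfies e^r − 1 = 0.1028.
r = ln(1 + 0.1028) = ln(1.1028) = 0.097852 = 9.7852%.

9.7852%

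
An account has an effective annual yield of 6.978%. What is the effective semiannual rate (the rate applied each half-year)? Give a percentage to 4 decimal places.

The per-half-year rate i satisfies (1 + i)^2 = 1 + 0.06978.
i = 1.06978^(1/2) − 1 = 0.0343017 = 3.4302%.

3.4302%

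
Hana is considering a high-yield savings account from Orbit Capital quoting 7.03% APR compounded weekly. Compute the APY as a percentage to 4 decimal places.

7.2779%

EAR = (1 + 0.0703/52)^52 − 1.
= (1 + 0.001352)^52 − 1 = 1.072779 − 1 = 7.2779%.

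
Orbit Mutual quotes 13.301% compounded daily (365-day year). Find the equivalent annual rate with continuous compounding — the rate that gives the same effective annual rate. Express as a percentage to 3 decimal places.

13.299%

EAR = (1 + 0.13301/365)^365 − 1 = 0.142234.
Equivalent continuous rate: r = ln(1 + 0.142234) = 0.132986 = 13.299%.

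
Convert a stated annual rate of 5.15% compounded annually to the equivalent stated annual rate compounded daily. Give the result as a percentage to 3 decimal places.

Compounded annually, EAR = nominal = 0.051500.
Solve (1 + r/365)^365 = 1.051500: r/365 = 1.051500^(1/365) − 1 = 0.000138, so r = 0.050221 = 5.022%.

5.022%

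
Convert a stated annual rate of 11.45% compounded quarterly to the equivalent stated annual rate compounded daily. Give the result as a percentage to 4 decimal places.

EAR = (1 + 0.1145/4)^4 − 1 = 0.119511.
Solve (1 + r/365)^365 = 1.119511: r/365 = 1.119511^(1/365) − 1 = 0.000309, so r = 0.112909 = 11.2909%.

11.2909%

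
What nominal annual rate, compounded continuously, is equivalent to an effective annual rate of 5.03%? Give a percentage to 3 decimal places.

4.908%

Continuous: nominal r satisfies e^r − 1 = 0.0503.
r = ln(1 + 0.0503) = ln(1.0503) = 0.049076 = 4.908%.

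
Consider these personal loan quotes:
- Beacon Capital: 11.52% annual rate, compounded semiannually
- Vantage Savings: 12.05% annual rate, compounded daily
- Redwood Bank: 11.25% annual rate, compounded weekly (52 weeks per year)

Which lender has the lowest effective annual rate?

Beacon Capital: (1 + 0.1152/2)^2 − 1 = 11.852%
Vantage Savings: (1 + 0.1205/365)^365 − 1 = 12.804%
Redwood Bank: (1 + 0.1125/52)^52 − 1 = 11.894%
The lowest effective annual rate is Beacon Capital at 11.852%.

Beacon Capital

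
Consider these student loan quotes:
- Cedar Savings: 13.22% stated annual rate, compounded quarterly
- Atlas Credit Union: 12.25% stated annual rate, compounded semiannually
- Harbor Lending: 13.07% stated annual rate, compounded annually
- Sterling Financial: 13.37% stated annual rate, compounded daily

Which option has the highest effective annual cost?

Cedar Savings: (1 + 0.1322/4)^4 − 1 = 13.890%
Atlas Credit Union: (1 + 0.1225/2)^2 − 1 = 12.625%
Harbor Lending: compounded annually, EAR = 13.070%
Sterling Financial: (1 + 0.1337/365)^365 − 1 = 14.302%
The highest effective annual rate is Sterling Financial at 14.302%.

Sterling Financial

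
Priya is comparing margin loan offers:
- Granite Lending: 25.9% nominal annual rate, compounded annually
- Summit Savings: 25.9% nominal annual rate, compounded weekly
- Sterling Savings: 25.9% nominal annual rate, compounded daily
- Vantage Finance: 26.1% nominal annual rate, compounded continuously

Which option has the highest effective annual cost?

Granite Lending: compounded annually, EAR = 25.900%
Summit Savings: (1 + 0.259/52)^52 − 1 = 29.480%
Sterling Savings: (1 + 0.259/365)^365 − 1 = 29.551%
Vantage Finance: e^0.261 − 1 = 29.823%
The highest effective annual rate is Vantage Finance at 29.823%.

Vantage Finance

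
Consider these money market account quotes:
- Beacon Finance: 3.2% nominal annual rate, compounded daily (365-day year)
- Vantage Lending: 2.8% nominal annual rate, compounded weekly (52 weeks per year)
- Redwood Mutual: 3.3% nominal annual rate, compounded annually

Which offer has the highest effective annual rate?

Redwood Mutual

Beacon Finance: (1 + 0.032/365)^365 − 1 = 3.252%
Vantage Lending: (1 + 0.028/52)^52 − 1 = 2.839%
Redwood Mutual: compounded annually, EAR = 3.300%
The highest effective annual rate is Redwood Mutual at 3.300%.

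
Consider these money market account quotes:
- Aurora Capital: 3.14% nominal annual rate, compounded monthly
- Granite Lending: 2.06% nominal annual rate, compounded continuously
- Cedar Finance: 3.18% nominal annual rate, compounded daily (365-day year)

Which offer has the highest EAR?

Cedar Finance

Aurora Capital: (1 + 0.0314/12)^12 − 1 = 3.186%
Granite Lending: e^0.0206 − 1 = 2.081%
Cedar Finance: (1 + 0.0318/365)^365 − 1 = 3.231%
The highest effective annual rate is Cedar Finance at 3.231%.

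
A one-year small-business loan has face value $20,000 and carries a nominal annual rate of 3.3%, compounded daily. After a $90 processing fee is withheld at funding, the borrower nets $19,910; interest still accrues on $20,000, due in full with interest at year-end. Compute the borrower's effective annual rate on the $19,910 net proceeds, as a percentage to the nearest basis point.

Amount owed after one year: 20,000 × (1 + 0.033/365)^365 = 20,000 × 1.033549 = $20,670.98.
Effective rate on net proceeds: 20,670.98 / 19,910 − 1 = 0.038221 = 3.82%.

3.82%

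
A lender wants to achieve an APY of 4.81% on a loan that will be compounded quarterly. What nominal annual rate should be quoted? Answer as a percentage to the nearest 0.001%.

4.726%

(1 + r/4)^4 − 1 = 0.0481, so 1 + r/4 = 1.0481^(1/4).
r/4 = 0.011814, so r = 0.047256 = 4.726%.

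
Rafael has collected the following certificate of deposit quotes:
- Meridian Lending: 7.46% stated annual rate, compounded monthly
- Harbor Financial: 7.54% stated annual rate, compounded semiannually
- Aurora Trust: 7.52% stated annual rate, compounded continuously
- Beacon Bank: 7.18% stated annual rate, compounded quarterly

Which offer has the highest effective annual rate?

Meridian Lending: (1 + 0.0746/12)^12 − 1 = 7.720%
Harbor Financial: (1 + 0.0754/2)^2 − 1 = 7.682%
Aurora Trust: e^0.0752 − 1 = 7.810%
Beacon Bank: (1 + 0.0718/4)^4 − 1 = 7.376%
The highest effective annual rate is Aurora Trust at 7.810%.

Aurora Trust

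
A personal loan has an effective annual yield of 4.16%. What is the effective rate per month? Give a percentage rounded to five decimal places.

The per-month rate i satisfies (1 + i)^12 = 1 + 0.0416.
i = 1.0416^(1/12) − 1 = 0.0034023 = 0.34023%.

0.34023%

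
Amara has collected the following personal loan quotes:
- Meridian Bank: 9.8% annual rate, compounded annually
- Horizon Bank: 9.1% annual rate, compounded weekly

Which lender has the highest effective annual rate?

Meridian Bank: compounded annually, EAR = 9.800%
Horizon Bank: (1 + 0.091/52)^52 − 1 = 9.518%
The highest effective annual rate is Meridian Bank at 9.800%.

Meridian Bank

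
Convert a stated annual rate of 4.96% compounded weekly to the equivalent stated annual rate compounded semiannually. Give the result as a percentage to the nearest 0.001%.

5.020%

EAR = (1 + 0.0496/52)^52 − 1 = 0.050826.
Solve (1 + r/2)^2 = 1.050826: r/2 = 1.050826^(1/2) − 1 = 0.025098, so r = 0.050196 = 5.020%.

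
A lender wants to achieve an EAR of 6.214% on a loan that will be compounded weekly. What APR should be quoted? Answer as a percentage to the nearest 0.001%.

(1 + r/52)^52 − 1 = 0.06214, so 1 + r/52 = 1.06214^(1/52).
r/52 = 0.001160, so r = 0.060321 = 6.032%.

6.032%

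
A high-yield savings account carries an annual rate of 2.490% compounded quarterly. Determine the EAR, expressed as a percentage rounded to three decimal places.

2.513%

EAR = (1 + 0.02490/4)^4 − 1.
= (1 + 0.006225)^4 − 1 = 1.025133 − 1 = 2.513%.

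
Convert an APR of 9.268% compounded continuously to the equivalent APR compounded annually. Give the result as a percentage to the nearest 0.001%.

EAR under continuous compounding: e^0.09268 − 1 = 0.097111.
Compounded annually, the equivalent nominal rate is the EAR itself: 9.711%.

9.711%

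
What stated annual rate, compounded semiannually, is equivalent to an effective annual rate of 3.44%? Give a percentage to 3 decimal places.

(1 + r/2)^2 − 1 = 0.0344, so 1 + r/2 = 1.0344^(1/2).
r/2 = 0.017055, so r = 0.034109 = 3.411%.

3.411%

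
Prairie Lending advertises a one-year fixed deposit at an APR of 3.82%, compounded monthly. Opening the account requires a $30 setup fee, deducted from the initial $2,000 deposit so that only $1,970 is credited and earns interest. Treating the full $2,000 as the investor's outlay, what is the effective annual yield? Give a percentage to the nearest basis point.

Value after one year: 1,970 × (1 + 0.0382/12)^12 = 1,970 × 1.038876 = $2,046.59.
Effective yield on the $2,000 outlay: 2,046.59 / 2,000 − 1 = 0.023293 = 2.33%.

2.33%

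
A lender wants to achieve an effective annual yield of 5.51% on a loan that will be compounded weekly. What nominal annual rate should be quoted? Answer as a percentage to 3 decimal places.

(1 + r/52)^52 − 1 = 0.0551, so 1 + r/52 = 1.0551^(1/52).
r/52 = 0.001032, so r = 0.053663 = 5.366%.

5.366%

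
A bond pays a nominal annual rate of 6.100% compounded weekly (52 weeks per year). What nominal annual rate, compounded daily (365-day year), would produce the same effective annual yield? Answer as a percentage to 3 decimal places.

6.097%

EAR = (1 + 0.06100/52)^52 − 1 = 0.062861.
Solve (1 + r/365)^365 = 1.062861: r/365 = 1.062861^(1/365) − 1 = 0.000167, so r = 0.060969 = 6.097%.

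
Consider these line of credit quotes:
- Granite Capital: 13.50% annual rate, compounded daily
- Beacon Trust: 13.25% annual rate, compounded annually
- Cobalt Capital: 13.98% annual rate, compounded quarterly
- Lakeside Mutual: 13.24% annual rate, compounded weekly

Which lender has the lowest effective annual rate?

Granite Capital: (1 + 0.1350/365)^365 − 1 = 14.451%
Beacon Trust: compounded annually, EAR = 13.250%
Cobalt Capital: (1 + 0.1398/4)^4 − 1 = 14.730%
Lakeside Mutual: (1 + 0.1324/52)^52 − 1 = 14.137%
The lowest effective annual rate is Beacon Trust at 13.250%.

Beacon Trust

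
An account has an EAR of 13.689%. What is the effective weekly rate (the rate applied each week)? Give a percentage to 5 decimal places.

The per-week rate i satisfies (1 + i)^52 = 1 + 0.13689.
i = 1.13689^(1/52) − 1 = 0.0024703 = 0.24703%.

0.24703%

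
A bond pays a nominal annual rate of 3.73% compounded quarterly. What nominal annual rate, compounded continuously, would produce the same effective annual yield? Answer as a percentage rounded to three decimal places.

EAR = (1 + 0.0373/4)^4 − 1 = 0.037825.
Equivalent continuous rate: r = ln(1 + 0.037825) = 0.037127 = 3.713%.

3.713%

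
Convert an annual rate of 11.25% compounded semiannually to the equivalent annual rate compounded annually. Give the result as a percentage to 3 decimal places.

11.566%

EAR = (1 + 0.1125/2)^2 − 1 = 0.115664.
Compounded annually, the equivalent nominal rate is the EAR itself: 11.566%.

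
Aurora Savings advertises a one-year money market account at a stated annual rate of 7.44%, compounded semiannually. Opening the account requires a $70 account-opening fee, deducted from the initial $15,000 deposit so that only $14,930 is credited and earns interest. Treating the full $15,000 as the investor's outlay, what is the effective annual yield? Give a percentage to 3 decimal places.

7.076%

Value after one year: 14,930 × (1 + 0.0744/2)^2 = 14,930 × 1.075784 = $16,061.45.
Effective yield on the $15,000 outlay: 16,061.45 / 15,000 − 1 = 0.070764 = 7.076%.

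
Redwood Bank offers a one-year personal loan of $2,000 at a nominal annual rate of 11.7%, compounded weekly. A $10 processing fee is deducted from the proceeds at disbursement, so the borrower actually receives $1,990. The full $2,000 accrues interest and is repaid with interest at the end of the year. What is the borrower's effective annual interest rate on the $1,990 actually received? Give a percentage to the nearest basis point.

Amount owed after one year: 2,000 × (1 + 0.117/52)^52 = 2,000 × 1.123972 = $2,247.94.
Effective rate on net proceeds: 2,247.94 / 1,990 − 1 = 0.129620 = 12.96%.

12.96%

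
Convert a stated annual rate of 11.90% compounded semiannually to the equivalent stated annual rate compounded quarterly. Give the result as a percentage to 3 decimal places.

11.728%

EAR = (1 + 0.1190/2)^2 − 1 = 0.122540.
Solve (1 + r/4)^4 = 1.122540: r/4 = 1.122540^(1/4) − 1 = 0.029320, so r = 0.117281 = 11.728%.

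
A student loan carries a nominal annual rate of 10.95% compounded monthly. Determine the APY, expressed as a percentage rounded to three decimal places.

EAR = (1 + 0.1095/12)^12 − 1.
= 1.115166 − 1 = 11.517%.

11.517%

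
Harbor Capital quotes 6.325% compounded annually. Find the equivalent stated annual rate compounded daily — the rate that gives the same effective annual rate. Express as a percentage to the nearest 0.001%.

Compounded annually, EAR = nominal = 0.063250.
Solve (1 + r/365)^365 = 1.063250: r/365 = 1.063250^(1/365) − 1 = 0.000168, so r = 0.061335 = 6.134%.

6.134%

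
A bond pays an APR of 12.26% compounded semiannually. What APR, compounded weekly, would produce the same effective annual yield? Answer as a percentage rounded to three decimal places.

EAR = (1 + 0.1226/2)^2 − 1 = 0.126358.
Solve (1 + r/52)^52 = 1.126358: r/52 = 1.126358^(1/52) − 1 = 0.002291, so r = 0.119125 = 11.913%.

11.913%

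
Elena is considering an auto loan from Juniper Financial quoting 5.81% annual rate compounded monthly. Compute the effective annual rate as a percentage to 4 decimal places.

EAR = (1 + 0.0581/12)^12 − 1.
= 1.059672 − 1 = 5.9672%.

5.9672%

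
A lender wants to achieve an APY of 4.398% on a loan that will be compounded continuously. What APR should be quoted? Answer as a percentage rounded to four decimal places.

Continuous: nominal r satisfies e^r − 1 = 0.04398.
r = ln(1 + 0.04398) = ln(1.04398) = 0.043040 = 4.3040%.

4.3040%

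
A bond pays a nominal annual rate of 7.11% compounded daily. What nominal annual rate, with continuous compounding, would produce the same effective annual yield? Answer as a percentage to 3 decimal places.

7.109%

EAR = (1 + 0.0711/365)^365 − 1 = 0.073681.
Equivalent continuous rate: r = ln(1 + 0.073681) = 0.071093 = 7.109%.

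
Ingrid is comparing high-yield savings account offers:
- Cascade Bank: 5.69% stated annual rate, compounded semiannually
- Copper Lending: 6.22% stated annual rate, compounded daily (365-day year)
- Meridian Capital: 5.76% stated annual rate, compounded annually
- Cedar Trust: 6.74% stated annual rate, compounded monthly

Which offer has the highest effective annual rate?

Cedar Trust

Cascade Bank: (1 + 0.0569/2)^2 − 1 = 5.771%
Copper Lending: (1 + 0.0622/365)^365 − 1 = 6.417%
Meridian Capital: compounded annually, EAR = 5.760%
Cedar Trust: (1 + 0.0674/12)^12 − 1 = 6.952%
The highest effective annual rate is Cedar Trust at 6.952%.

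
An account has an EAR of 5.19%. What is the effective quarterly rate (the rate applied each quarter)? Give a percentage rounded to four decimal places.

The per-quarter rate i satisfies (1 + i)^4 = 1 + 0.0519.
i = 1.0519^(1/4) − 1 = 0.0127299 = 1.2730%.

1.2730%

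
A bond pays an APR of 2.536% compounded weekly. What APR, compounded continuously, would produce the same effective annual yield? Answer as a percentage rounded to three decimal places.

EAR = (1 + 0.02536/52)^52 − 1 = 0.025678.
Equivalent continuous rate: r = ln(1 + 0.025678) = 0.025354 = 2.535%.

2.535%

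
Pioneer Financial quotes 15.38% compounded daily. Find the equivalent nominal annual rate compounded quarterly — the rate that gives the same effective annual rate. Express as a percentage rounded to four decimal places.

15.6761%

EAR = (1 + 0.1538/365)^365 − 1 = 0.166220.
Solve (1 + r/4)^4 = 1.166220: r/4 = 1.166220^(1/4) − 1 = 0.039190, so r = 0.156761 = 15.6761%.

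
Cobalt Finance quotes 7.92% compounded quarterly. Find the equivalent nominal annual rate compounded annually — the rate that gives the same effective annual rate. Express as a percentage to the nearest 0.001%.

8.158%

EAR = (1 + 0.0792/4)^4 − 1 = 0.081583.
Compounded annually, the equivalent nominal rate is the EAR itself: 8.158%.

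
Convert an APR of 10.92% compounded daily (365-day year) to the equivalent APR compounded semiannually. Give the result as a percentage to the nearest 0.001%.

EAR = (1 + 0.1092/365)^365 − 1 = 0.115367.
Solve (1 + r/2)^2 = 1.115367: r/2 = 1.115367^(1/2) − 1 = 0.056109, so r = 0.112219 = 11.222%.

11.222%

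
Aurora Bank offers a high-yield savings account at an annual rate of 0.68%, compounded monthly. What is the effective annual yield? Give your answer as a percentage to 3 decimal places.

0.682%

EAR = (1 + 0.0068/12)^12 − 1.
= 1.006821 − 1 = 0.682%.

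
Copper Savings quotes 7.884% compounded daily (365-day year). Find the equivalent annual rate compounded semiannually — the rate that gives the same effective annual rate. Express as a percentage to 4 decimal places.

8.0406%

EAR = (1 + 0.07884/365)^365 − 1 = 0.082022.
Solve (1 + r/2)^2 = 1.082022: r/2 = 1.082022^(1/2) − 1 = 0.040203, so r = 0.080406 = 8.0406%.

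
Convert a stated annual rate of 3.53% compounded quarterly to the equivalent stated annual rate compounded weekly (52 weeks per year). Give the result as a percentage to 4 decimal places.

3.5157%

EAR = (1 + 0.0353/4)^4 − 1 = 0.035770.
Solve (1 + r/52)^52 = 1.035770: r/52 = 1.035770^(1/52) − 1 = 0.000676, so r = 0.035157 = 3.5157%.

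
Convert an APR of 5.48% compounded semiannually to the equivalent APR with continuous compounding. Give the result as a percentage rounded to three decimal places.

5.406%

EAR = (1 + 0.0548/2)^2 − 1 = 0.055551.
Equivalent continuous rate: r = ln(1 + 0.055551) = 0.054063 = 5.406%.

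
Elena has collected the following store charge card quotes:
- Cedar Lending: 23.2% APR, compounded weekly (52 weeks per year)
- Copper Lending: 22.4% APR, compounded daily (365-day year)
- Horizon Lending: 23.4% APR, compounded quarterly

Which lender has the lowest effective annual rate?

Copper Lending

Cedar Lending: (1 + 0.232/52)^52 − 1 = 26.047%
Copper Lending: (1 + 0.224/365)^365 − 1 = 25.099%
Horizon Lending: (1 + 0.234/4)^4 − 1 = 25.535%
The lowest effective annual rate is Copper Lending at 25.099%.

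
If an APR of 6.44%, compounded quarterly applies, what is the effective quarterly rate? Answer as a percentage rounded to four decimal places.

With a nominal annual rate compounded quarterly, the periodic rate is the nominal rate divided by 4.
i = 0.0644 / 4 = 0.0161000 = 1.6100%.

1.6100%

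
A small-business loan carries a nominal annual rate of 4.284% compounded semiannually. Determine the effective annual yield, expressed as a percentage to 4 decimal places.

4.3299%

EAR = (1 + 0.04284/2)^2 − 1.
= (1 + 0.021420)^2 − 1 = 1.043299 − 1 = 4.3299%.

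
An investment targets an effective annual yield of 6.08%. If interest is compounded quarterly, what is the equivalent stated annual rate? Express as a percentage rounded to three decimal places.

(1 + r/4)^4 − 1 = 0.0608, so 1 + r/4 = 1.0608^(1/4).
r/4 = 0.014865, so r = 0.059461 = 5.946%.

5.946%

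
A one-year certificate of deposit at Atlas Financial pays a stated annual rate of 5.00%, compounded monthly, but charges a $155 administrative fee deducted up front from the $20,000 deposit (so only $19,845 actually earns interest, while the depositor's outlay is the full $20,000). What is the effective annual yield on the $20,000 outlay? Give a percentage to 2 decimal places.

Value after one year: 19,845 × (1 + 0.0500/12)^12 = 19,845 × 1.051162 = $20,860.31.
Effective yield on the $20,000 outlay: 20,860.31 / 20,000 − 1 = 0.043015 = 4.30%.

4.30%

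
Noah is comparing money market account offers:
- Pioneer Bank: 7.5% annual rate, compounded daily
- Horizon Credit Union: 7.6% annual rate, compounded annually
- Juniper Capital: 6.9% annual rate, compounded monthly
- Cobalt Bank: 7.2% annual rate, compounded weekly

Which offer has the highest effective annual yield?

Pioneer Bank

Pioneer Bank: (1 + 0.075/365)^365 − 1 = 7.788%
Horizon Credit Union: compounded annually, EAR = 7.600%
Juniper Capital: (1 + 0.069/12)^12 − 1 = 7.122%
Cobalt Bank: (1 + 0.072/52)^52 − 1 = 7.460%
The highest effective annual rate is Pioneer Bank at 7.788%.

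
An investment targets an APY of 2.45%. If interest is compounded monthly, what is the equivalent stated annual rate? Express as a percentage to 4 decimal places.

(1 + r/12)^12 − 1 = 0.0245, so 1 + r/12 = 1.0245^(1/12).
r/12 = 0.002019, so r = 0.024229 = 2.4229%.

2.4229%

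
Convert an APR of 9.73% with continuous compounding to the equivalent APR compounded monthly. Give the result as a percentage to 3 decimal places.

9.770%

EAR under continuous compounding: e^0.0973 − 1 = 0.102191.
Solve (1 + r/12)^12 = 1.102191: r/12 = 1.102191^(1/12) − 1 = 0.008141, so r = 0.097696 = 9.770%.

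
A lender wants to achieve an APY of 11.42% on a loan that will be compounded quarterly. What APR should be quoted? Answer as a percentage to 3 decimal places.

10.961%

(1 + r/4)^4 − 1 = 0.1142, so 1 + r/4 = 1.1142^(1/4).
r/4 = 0.027403, so r = 0.109612 = 10.961%.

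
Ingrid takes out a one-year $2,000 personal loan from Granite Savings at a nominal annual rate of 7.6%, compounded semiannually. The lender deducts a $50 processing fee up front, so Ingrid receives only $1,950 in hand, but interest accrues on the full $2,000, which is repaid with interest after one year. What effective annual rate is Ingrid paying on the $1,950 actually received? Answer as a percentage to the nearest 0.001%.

Amount owed after one year: 2,000 × (1 + 0.076/2)^2 = 2,000 × 1.077444 = $2,154.89.
Effective rate on net proceeds: 2,154.89 / 1,950 − 1 = 0.105071 = 10.507%.

10.507%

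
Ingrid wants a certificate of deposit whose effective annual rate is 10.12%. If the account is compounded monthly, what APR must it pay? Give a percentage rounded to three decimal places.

9.679%

(1 + r/12)^12 − 1 = 0.1012, so 1 + r/12 = 1.1012^(1/12).
r/12 = 0.008066, so r = 0.096789 = 9.679%.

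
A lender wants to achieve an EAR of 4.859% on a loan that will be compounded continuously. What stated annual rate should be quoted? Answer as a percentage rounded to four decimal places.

Continuous: nominal r satisfies e^r − 1 = 0.04859.
r = ln(1 + 0.04859) = ln(1.04859) = 0.047446 = 4.7446%.

4.7446%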